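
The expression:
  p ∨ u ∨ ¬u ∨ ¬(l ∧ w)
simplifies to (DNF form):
True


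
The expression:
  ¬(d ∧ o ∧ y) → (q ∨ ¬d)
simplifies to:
q ∨ (o ∧ y) ∨ ¬d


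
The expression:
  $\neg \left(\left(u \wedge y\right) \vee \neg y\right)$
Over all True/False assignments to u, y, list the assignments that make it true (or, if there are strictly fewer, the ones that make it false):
is true only for:
  u=False, y=True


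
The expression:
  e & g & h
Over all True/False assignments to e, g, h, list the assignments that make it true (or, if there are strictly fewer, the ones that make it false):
is true only for:
  e=True, g=True, h=True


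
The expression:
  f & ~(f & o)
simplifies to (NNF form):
f & ~o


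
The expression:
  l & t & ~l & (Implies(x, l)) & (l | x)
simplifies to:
False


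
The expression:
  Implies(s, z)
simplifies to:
z | ~s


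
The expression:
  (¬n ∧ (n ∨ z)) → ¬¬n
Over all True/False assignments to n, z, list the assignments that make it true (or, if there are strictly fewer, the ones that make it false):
is false only for:
  n=False, z=True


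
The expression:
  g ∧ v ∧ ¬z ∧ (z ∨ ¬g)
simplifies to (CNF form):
False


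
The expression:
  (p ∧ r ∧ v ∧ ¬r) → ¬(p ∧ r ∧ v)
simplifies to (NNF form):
True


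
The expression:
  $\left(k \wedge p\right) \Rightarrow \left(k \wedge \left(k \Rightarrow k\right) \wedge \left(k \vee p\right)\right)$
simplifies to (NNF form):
$\text{True}$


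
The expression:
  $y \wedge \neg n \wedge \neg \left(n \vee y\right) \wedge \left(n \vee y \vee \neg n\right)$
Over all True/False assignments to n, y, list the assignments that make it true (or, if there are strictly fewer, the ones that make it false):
is never true.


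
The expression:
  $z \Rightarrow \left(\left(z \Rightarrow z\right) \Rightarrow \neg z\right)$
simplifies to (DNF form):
$\neg z$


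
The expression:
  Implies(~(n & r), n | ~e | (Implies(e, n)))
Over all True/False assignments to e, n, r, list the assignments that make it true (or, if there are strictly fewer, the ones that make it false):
is false only for:
  e=True, n=False, r=False;
  e=True, n=False, r=True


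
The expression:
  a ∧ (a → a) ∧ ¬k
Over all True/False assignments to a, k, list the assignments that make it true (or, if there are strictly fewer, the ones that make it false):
is true only for:
  a=True, k=False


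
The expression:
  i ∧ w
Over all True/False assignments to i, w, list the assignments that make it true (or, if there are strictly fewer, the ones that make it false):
is true only for:
  i=True, w=True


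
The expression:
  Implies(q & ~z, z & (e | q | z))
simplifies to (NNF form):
z | ~q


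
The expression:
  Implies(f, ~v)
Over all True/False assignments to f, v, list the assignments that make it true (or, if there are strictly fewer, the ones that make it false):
is false only for:
  f=True, v=True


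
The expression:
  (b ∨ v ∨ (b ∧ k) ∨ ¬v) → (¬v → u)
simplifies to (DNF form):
u ∨ v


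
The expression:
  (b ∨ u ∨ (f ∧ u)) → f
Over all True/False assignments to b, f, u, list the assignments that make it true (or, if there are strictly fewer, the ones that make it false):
is false only for:
  b=False, f=False, u=True;
  b=True, f=False, u=False;
  b=True, f=False, u=True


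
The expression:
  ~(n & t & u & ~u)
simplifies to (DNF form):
True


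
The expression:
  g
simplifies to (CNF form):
g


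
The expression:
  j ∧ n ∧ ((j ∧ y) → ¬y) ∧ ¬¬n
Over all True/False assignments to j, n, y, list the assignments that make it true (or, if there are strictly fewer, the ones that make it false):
is true only for:
  j=True, n=True, y=False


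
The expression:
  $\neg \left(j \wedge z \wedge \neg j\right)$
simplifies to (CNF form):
$\text{True}$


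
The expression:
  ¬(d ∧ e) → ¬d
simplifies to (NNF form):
e ∨ ¬d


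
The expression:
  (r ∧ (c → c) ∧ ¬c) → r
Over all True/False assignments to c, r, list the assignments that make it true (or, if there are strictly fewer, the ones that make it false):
is always true.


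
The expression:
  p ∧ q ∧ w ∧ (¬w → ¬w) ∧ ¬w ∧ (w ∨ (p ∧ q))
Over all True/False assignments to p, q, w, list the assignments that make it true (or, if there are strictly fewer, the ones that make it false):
is never true.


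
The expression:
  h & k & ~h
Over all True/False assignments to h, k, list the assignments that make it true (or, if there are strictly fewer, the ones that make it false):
is never true.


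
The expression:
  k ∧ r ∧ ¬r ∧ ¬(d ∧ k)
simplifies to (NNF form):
False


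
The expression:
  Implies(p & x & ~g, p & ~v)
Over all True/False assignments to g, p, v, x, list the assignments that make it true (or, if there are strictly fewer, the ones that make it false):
is false only for:
  g=False, p=True, v=True, x=True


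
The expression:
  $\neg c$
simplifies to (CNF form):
$\neg c$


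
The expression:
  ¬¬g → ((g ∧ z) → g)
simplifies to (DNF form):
True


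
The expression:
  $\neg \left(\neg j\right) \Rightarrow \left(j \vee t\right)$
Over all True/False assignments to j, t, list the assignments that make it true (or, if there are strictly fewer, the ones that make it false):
is always true.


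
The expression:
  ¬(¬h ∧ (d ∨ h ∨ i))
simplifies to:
h ∨ (¬d ∧ ¬i)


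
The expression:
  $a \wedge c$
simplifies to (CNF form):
$a \wedge c$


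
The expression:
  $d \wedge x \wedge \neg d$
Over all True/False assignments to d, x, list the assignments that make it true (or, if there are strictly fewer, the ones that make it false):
is never true.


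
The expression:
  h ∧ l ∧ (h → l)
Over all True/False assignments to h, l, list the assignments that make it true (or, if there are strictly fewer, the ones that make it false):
is true only for:
  h=True, l=True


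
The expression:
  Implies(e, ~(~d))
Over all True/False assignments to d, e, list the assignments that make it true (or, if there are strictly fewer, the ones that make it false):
is false only for:
  d=False, e=True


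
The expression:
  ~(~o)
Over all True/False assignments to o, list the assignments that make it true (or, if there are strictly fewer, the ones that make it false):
is true only for:
  o=True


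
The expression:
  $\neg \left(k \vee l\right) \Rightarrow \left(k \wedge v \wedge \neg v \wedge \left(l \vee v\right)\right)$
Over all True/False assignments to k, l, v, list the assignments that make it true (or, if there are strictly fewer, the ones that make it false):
is false only for:
  k=False, l=False, v=False;
  k=False, l=False, v=True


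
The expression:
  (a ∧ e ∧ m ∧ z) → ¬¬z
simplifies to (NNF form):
True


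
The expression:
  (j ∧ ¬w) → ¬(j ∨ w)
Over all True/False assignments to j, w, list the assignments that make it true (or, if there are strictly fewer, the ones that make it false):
is false only for:
  j=True, w=False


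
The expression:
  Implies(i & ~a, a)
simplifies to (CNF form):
a | ~i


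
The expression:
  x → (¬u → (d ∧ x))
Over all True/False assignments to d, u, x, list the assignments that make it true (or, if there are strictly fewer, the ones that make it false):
is false only for:
  d=False, u=False, x=True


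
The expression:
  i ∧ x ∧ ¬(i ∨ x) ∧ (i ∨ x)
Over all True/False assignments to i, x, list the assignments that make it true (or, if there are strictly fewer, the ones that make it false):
is never true.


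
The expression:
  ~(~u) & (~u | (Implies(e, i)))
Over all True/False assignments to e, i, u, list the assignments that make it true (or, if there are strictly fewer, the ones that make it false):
is true only for:
  e=False, i=False, u=True;
  e=False, i=True, u=True;
  e=True, i=True, u=True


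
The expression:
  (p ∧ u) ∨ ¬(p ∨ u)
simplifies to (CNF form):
(p ∨ ¬u) ∧ (u ∨ ¬p)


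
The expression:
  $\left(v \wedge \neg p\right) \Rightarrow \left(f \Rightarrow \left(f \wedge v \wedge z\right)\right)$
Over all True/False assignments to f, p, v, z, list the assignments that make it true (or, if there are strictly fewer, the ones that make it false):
is false only for:
  f=True, p=False, v=True, z=False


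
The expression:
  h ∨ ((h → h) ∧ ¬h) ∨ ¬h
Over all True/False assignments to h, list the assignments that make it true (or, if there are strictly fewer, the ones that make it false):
is always true.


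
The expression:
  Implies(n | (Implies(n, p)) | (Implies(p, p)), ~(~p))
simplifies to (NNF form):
p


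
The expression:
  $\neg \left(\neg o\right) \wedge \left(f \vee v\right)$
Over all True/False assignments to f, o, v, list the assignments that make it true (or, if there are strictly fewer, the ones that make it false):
is true only for:
  f=False, o=True, v=True;
  f=True, o=True, v=False;
  f=True, o=True, v=True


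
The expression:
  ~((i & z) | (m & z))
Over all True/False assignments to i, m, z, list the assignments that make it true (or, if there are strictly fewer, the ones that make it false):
is false only for:
  i=False, m=True, z=True;
  i=True, m=False, z=True;
  i=True, m=True, z=True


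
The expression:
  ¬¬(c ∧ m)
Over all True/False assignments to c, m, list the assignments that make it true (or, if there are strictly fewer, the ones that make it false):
is true only for:
  c=True, m=True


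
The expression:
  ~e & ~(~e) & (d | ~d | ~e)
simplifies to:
False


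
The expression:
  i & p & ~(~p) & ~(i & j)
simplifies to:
i & p & ~j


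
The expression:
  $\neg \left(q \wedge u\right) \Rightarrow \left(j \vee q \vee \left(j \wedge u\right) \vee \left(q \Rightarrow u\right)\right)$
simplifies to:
$\text{True}$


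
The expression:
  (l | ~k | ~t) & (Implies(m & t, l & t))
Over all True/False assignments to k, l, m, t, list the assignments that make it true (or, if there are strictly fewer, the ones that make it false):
is false only for:
  k=False, l=False, m=True, t=True;
  k=True, l=False, m=False, t=True;
  k=True, l=False, m=True, t=True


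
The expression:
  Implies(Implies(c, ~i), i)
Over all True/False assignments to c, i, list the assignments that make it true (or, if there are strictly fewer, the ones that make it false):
is true only for:
  c=False, i=True;
  c=True, i=True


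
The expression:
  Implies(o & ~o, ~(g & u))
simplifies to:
True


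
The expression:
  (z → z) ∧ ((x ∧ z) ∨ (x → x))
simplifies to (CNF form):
True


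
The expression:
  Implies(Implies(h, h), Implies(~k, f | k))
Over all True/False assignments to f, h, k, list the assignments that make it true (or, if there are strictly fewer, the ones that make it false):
is false only for:
  f=False, h=False, k=False;
  f=False, h=True, k=False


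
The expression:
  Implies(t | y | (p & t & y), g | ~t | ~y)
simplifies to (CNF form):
g | ~t | ~y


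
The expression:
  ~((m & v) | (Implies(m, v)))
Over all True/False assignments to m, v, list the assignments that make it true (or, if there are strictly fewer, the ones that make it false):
is true only for:
  m=True, v=False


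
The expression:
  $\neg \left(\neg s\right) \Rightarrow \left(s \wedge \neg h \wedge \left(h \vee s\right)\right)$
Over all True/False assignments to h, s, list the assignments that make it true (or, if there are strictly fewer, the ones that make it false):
is false only for:
  h=True, s=True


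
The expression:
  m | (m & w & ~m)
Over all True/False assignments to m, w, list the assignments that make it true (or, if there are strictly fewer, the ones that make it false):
is true only for:
  m=True, w=False;
  m=True, w=True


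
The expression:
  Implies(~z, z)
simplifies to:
z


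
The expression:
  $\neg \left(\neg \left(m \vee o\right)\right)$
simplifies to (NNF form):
$m \vee o$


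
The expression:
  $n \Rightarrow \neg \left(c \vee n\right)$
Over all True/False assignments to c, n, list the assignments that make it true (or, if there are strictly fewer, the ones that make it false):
is true only for:
  c=False, n=False;
  c=True, n=False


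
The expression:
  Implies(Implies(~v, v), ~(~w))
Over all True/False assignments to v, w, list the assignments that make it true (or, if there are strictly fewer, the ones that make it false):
is false only for:
  v=True, w=False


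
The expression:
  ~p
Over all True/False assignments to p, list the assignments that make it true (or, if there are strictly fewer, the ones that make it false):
is true only for:
  p=False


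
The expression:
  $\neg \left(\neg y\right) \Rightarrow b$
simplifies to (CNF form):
$b \vee \neg y$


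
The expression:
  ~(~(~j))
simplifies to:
~j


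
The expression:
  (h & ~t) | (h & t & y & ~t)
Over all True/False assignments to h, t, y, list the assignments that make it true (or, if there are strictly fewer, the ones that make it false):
is true only for:
  h=True, t=False, y=False;
  h=True, t=False, y=True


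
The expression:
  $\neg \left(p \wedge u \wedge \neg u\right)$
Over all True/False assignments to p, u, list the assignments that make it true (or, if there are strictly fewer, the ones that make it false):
is always true.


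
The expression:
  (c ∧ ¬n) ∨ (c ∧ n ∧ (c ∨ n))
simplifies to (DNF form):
c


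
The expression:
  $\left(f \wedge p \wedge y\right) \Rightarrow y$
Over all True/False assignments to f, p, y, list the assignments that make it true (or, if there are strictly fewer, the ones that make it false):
is always true.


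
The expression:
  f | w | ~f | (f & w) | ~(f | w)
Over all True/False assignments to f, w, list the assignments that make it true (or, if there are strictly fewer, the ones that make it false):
is always true.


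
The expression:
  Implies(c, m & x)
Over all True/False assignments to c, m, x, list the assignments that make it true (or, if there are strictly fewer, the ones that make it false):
is false only for:
  c=True, m=False, x=False;
  c=True, m=False, x=True;
  c=True, m=True, x=False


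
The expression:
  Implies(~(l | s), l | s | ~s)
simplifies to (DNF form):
True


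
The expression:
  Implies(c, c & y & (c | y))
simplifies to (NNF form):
y | ~c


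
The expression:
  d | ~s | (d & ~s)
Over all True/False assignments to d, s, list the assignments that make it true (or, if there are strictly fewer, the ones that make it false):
is false only for:
  d=False, s=True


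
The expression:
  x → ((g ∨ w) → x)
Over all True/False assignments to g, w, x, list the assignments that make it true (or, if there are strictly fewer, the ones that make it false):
is always true.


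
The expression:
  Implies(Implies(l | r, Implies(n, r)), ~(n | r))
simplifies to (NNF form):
~r & (l | ~n)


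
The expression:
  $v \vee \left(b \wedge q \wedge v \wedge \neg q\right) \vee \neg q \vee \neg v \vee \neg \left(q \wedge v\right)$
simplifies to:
$\text{True}$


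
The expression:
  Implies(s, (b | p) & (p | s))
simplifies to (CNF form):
b | p | ~s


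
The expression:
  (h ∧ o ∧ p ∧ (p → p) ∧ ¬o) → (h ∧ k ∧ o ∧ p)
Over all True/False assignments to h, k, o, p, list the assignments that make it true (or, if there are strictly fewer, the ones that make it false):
is always true.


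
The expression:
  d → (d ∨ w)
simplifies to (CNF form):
True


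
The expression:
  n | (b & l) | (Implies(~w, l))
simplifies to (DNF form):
l | n | w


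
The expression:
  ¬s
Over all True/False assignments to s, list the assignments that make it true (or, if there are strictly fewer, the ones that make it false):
is true only for:
  s=False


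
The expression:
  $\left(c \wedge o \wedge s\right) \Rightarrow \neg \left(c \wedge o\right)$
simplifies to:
$\neg c \vee \neg o \vee \neg s$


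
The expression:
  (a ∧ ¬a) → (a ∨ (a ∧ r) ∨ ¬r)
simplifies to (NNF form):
True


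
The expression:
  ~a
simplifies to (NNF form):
~a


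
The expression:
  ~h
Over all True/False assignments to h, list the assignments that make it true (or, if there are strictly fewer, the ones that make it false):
is true only for:
  h=False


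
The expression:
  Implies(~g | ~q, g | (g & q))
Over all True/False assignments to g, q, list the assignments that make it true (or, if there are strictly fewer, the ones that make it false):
is true only for:
  g=True, q=False;
  g=True, q=True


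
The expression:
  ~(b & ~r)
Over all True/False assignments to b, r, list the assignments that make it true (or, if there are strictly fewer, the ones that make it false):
is false only for:
  b=True, r=False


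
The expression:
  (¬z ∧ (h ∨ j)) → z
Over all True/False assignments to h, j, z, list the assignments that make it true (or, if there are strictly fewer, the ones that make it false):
is false only for:
  h=False, j=True, z=False;
  h=True, j=False, z=False;
  h=True, j=True, z=False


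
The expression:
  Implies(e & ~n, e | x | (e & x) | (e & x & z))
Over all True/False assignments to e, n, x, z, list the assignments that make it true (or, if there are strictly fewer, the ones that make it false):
is always true.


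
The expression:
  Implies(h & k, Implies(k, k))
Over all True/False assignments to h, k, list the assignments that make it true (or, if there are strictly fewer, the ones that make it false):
is always true.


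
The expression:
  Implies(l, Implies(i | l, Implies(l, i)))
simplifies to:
i | ~l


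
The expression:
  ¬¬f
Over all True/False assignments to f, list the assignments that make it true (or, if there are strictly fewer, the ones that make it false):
is true only for:
  f=True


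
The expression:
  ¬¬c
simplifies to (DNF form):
c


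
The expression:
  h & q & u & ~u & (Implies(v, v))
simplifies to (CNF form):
False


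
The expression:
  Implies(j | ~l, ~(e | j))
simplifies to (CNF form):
~j & (l | ~e)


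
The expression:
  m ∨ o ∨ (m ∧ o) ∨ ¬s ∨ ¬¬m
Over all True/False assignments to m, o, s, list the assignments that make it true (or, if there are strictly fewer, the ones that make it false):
is false only for:
  m=False, o=False, s=True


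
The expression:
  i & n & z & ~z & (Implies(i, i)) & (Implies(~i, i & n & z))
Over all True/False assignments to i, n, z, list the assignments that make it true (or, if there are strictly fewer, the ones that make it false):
is never true.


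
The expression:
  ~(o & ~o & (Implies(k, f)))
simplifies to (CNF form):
True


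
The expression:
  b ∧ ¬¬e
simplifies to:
b ∧ e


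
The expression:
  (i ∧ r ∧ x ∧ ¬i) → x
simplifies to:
True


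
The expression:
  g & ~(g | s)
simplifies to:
False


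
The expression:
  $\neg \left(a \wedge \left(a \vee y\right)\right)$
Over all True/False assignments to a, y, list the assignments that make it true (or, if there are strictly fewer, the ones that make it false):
is true only for:
  a=False, y=False;
  a=False, y=True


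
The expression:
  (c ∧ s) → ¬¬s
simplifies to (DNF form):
True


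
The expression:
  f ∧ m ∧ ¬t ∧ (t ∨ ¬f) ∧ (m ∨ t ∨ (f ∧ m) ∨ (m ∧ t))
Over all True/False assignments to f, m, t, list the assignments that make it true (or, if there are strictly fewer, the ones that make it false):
is never true.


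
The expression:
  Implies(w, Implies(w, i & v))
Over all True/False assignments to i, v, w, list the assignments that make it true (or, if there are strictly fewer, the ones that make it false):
is false only for:
  i=False, v=False, w=True;
  i=False, v=True, w=True;
  i=True, v=False, w=True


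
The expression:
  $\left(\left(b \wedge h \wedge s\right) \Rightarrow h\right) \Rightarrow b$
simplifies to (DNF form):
$b$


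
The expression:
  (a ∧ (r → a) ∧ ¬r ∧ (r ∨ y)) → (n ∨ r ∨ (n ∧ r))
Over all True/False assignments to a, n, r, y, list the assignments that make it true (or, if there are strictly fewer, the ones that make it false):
is false only for:
  a=True, n=False, r=False, y=True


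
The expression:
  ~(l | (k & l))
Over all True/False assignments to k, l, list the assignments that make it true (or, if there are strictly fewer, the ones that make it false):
is true only for:
  k=False, l=False;
  k=True, l=False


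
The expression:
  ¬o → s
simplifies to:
o ∨ s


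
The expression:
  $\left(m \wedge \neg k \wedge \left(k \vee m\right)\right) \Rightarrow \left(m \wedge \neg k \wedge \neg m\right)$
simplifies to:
$k \vee \neg m$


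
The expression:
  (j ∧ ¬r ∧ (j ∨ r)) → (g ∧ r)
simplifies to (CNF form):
r ∨ ¬j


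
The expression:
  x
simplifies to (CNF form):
x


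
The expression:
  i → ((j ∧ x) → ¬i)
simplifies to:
¬i ∨ ¬j ∨ ¬x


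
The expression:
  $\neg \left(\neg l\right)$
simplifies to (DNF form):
$l$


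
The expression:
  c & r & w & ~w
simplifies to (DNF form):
False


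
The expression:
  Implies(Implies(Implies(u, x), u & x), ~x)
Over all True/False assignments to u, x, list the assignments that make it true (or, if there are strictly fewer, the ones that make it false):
is false only for:
  u=True, x=True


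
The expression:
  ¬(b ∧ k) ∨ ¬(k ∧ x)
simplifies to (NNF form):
¬b ∨ ¬k ∨ ¬x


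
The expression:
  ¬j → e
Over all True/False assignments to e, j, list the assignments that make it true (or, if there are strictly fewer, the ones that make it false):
is false only for:
  e=False, j=False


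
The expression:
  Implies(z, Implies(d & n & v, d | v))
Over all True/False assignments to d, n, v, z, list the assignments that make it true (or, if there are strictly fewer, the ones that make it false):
is always true.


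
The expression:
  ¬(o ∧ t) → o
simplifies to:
o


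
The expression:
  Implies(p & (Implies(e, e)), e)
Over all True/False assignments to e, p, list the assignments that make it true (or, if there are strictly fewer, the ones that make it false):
is false only for:
  e=False, p=True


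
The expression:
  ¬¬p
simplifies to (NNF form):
p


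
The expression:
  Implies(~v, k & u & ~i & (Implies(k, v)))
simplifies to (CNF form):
v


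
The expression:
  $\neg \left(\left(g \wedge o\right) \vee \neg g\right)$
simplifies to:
$g \wedge \neg o$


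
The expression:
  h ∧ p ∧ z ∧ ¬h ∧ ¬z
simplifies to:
False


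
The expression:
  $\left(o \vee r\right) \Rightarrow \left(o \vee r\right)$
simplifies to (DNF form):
$\text{True}$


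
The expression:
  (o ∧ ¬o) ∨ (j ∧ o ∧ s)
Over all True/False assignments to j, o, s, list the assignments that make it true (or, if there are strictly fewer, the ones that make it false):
is true only for:
  j=True, o=True, s=True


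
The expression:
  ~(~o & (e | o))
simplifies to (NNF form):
o | ~e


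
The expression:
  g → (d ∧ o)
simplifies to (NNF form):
(d ∧ o) ∨ ¬g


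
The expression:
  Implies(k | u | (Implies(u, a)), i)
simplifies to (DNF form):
i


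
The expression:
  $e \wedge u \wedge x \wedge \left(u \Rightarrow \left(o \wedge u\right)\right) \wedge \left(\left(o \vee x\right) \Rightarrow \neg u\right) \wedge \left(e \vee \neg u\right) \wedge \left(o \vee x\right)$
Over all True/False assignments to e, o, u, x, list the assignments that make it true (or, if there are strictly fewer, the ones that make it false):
is never true.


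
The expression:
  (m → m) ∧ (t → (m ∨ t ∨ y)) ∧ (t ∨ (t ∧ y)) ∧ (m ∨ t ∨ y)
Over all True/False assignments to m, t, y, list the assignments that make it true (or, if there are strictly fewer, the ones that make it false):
is true only for:
  m=False, t=True, y=False;
  m=False, t=True, y=True;
  m=True, t=True, y=False;
  m=True, t=True, y=True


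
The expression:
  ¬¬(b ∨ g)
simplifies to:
b ∨ g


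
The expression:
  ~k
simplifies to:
~k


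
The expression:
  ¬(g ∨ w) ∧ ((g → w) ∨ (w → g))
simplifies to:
¬g ∧ ¬w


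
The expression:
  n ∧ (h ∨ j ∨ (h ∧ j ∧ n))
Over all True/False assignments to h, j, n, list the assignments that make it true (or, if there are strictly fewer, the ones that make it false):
is true only for:
  h=False, j=True, n=True;
  h=True, j=False, n=True;
  h=True, j=True, n=True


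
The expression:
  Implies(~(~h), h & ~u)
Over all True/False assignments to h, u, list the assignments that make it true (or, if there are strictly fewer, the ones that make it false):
is false only for:
  h=True, u=True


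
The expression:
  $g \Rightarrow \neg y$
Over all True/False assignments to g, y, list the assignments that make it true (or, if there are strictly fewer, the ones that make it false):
is false only for:
  g=True, y=True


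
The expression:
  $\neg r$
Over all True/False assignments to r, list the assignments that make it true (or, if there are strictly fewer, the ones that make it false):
is true only for:
  r=False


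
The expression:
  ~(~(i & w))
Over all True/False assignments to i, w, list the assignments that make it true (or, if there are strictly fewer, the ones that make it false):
is true only for:
  i=True, w=True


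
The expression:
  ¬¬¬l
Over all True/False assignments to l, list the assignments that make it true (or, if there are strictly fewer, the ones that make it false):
is true only for:
  l=False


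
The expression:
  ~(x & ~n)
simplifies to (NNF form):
n | ~x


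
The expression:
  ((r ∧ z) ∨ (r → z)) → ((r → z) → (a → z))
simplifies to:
r ∨ z ∨ ¬a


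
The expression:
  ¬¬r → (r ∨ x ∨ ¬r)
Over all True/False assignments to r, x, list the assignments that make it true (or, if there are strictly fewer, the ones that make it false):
is always true.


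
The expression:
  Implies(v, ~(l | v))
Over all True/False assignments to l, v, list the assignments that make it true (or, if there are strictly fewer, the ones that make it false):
is true only for:
  l=False, v=False;
  l=True, v=False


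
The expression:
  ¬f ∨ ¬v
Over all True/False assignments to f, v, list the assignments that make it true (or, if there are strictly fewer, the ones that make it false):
is false only for:
  f=True, v=True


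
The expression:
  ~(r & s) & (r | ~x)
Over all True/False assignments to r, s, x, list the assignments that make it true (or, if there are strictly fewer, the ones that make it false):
is true only for:
  r=False, s=False, x=False;
  r=False, s=True, x=False;
  r=True, s=False, x=False;
  r=True, s=False, x=True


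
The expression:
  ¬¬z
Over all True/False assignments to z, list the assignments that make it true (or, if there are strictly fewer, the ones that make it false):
is true only for:
  z=True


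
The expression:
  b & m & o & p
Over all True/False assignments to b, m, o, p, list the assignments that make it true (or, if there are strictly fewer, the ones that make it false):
is true only for:
  b=True, m=True, o=True, p=True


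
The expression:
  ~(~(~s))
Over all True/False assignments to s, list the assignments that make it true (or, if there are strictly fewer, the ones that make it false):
is true only for:
  s=False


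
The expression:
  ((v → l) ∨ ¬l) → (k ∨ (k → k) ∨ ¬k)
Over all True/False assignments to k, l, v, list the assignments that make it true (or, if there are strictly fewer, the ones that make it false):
is always true.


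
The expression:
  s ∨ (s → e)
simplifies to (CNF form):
True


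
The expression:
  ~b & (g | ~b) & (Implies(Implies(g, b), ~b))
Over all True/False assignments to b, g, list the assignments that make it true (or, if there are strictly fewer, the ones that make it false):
is true only for:
  b=False, g=False;
  b=False, g=True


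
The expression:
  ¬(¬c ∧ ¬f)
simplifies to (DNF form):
c ∨ f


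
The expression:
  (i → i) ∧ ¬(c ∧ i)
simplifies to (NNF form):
¬c ∨ ¬i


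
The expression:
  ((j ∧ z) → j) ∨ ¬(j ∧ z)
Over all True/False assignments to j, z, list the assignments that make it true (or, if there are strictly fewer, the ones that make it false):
is always true.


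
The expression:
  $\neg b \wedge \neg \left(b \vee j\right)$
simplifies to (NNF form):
$\neg b \wedge \neg j$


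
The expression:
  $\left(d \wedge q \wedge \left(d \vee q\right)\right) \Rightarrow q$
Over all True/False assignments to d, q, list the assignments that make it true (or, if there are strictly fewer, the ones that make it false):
is always true.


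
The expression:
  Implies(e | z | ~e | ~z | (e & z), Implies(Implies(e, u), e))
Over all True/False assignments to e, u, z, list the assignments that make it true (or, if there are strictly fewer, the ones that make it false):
is true only for:
  e=True, u=False, z=False;
  e=True, u=False, z=True;
  e=True, u=True, z=False;
  e=True, u=True, z=True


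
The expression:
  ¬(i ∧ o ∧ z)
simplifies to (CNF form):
¬i ∨ ¬o ∨ ¬z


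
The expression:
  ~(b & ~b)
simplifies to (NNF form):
True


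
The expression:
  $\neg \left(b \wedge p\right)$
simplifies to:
$\neg b \vee \neg p$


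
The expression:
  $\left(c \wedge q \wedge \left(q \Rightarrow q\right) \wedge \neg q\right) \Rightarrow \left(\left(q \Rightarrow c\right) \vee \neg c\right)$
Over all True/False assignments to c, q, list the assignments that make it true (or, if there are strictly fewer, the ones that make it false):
is always true.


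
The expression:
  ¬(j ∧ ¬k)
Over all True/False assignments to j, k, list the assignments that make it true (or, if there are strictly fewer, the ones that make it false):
is false only for:
  j=True, k=False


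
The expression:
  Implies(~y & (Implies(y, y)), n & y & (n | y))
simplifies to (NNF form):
y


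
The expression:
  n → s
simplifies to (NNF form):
s ∨ ¬n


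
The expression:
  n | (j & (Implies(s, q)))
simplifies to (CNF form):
(j | n) & (n | q | ~s)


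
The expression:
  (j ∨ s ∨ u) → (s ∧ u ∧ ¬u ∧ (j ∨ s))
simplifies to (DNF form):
¬j ∧ ¬s ∧ ¬u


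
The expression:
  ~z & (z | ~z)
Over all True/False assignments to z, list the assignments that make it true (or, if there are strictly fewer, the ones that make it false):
is true only for:
  z=False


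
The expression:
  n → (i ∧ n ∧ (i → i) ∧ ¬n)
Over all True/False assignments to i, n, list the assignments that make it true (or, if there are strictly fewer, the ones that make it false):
is true only for:
  i=False, n=False;
  i=True, n=False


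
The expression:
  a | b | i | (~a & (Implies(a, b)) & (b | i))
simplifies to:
a | b | i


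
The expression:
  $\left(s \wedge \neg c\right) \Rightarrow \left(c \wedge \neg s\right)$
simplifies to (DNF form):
$c \vee \neg s$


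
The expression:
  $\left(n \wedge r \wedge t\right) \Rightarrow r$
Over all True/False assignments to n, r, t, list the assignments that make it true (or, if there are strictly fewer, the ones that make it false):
is always true.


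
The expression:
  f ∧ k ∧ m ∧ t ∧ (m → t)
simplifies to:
f ∧ k ∧ m ∧ t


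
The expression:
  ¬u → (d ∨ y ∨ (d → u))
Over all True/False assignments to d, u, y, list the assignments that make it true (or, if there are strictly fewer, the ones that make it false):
is always true.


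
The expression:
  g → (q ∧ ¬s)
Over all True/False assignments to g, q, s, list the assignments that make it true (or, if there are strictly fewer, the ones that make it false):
is false only for:
  g=True, q=False, s=False;
  g=True, q=False, s=True;
  g=True, q=True, s=True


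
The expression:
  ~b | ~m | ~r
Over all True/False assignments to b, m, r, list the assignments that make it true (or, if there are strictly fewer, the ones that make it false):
is false only for:
  b=True, m=True, r=True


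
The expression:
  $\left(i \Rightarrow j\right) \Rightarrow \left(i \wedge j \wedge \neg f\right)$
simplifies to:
$i \wedge \left(\neg f \vee \neg j\right)$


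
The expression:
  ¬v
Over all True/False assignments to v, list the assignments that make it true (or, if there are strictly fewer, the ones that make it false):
is true only for:
  v=False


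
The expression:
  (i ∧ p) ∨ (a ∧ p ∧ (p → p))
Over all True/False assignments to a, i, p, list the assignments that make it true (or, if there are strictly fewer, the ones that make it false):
is true only for:
  a=False, i=True, p=True;
  a=True, i=False, p=True;
  a=True, i=True, p=True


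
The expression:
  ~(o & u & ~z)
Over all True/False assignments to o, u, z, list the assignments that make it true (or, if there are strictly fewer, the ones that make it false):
is false only for:
  o=True, u=True, z=False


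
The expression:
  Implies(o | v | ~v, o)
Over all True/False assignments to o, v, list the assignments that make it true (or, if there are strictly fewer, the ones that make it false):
is true only for:
  o=True, v=False;
  o=True, v=True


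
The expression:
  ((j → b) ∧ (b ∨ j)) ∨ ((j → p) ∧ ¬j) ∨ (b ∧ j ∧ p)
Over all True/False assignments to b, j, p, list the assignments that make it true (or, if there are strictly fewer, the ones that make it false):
is false only for:
  b=False, j=True, p=False;
  b=False, j=True, p=True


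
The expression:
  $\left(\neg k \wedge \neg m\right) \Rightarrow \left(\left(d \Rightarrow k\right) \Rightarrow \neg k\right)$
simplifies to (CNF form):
$\text{True}$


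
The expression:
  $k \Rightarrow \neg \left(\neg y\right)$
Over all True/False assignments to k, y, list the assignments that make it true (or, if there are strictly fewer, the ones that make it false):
is false only for:
  k=True, y=False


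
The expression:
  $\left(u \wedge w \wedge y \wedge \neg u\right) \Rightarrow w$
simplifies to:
$\text{True}$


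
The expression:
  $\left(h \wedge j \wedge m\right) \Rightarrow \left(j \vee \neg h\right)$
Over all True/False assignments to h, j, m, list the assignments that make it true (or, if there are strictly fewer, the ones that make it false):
is always true.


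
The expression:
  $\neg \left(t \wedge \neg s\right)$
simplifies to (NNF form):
$s \vee \neg t$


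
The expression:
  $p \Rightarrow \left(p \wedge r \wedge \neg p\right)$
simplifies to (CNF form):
$\neg p$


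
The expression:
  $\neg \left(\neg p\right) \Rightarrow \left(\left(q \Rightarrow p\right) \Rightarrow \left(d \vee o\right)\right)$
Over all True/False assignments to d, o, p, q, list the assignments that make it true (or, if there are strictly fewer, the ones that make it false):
is false only for:
  d=False, o=False, p=True, q=False;
  d=False, o=False, p=True, q=True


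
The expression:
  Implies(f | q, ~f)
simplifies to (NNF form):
~f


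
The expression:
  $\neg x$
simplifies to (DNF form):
$\neg x$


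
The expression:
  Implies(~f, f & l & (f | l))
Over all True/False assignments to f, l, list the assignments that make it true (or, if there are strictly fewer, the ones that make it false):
is true only for:
  f=True, l=False;
  f=True, l=True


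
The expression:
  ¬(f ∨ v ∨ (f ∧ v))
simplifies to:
¬f ∧ ¬v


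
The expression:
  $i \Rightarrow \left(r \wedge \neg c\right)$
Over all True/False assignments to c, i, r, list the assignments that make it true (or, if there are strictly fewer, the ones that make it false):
is false only for:
  c=False, i=True, r=False;
  c=True, i=True, r=False;
  c=True, i=True, r=True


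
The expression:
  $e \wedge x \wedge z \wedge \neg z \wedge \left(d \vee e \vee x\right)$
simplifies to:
$\text{False}$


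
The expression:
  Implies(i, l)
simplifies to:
l | ~i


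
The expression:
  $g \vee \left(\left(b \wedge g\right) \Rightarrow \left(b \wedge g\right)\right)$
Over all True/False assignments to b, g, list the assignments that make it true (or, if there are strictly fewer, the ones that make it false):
is always true.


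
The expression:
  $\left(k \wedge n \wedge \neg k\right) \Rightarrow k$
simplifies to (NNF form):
$\text{True}$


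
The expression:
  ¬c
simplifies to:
¬c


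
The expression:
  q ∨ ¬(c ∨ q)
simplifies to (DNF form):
q ∨ ¬c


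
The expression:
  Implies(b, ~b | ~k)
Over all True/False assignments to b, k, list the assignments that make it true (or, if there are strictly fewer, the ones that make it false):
is false only for:
  b=True, k=True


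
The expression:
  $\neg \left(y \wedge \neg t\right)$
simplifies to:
$t \vee \neg y$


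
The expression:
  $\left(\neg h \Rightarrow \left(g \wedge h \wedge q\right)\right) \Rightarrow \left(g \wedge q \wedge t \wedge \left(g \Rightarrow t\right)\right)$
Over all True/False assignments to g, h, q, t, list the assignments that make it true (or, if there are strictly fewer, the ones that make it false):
is false only for:
  g=False, h=True, q=False, t=False;
  g=False, h=True, q=False, t=True;
  g=False, h=True, q=True, t=False;
  g=False, h=True, q=True, t=True;
  g=True, h=True, q=False, t=False;
  g=True, h=True, q=False, t=True;
  g=True, h=True, q=True, t=False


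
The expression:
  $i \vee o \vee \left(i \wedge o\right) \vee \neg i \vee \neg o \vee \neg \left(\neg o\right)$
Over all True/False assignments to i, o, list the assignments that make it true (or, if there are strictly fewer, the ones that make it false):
is always true.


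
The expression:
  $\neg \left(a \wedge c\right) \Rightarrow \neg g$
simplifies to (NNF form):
$\left(a \wedge c\right) \vee \neg g$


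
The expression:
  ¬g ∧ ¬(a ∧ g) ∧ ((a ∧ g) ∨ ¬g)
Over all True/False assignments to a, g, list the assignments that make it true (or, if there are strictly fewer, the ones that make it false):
is true only for:
  a=False, g=False;
  a=True, g=False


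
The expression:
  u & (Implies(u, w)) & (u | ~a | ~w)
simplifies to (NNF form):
u & w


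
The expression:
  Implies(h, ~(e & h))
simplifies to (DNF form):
~e | ~h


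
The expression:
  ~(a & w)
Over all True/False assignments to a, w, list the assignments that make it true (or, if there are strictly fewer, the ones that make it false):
is false only for:
  a=True, w=True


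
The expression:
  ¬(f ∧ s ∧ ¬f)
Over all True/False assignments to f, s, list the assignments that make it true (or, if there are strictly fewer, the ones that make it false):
is always true.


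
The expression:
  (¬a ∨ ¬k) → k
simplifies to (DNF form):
k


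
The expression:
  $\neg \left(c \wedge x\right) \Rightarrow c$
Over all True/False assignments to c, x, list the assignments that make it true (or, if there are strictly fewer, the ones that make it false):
is true only for:
  c=True, x=False;
  c=True, x=True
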